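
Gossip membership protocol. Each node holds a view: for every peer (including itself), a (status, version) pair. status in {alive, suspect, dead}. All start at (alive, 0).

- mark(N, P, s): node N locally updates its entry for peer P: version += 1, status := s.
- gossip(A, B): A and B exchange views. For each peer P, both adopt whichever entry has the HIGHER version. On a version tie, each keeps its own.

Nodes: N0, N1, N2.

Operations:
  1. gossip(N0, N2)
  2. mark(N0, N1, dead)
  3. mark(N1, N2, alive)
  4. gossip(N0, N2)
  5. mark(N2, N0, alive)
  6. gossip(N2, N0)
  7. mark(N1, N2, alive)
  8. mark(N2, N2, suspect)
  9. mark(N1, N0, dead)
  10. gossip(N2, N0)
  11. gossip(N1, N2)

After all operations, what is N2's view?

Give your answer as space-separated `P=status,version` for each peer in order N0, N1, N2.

Op 1: gossip N0<->N2 -> N0.N0=(alive,v0) N0.N1=(alive,v0) N0.N2=(alive,v0) | N2.N0=(alive,v0) N2.N1=(alive,v0) N2.N2=(alive,v0)
Op 2: N0 marks N1=dead -> (dead,v1)
Op 3: N1 marks N2=alive -> (alive,v1)
Op 4: gossip N0<->N2 -> N0.N0=(alive,v0) N0.N1=(dead,v1) N0.N2=(alive,v0) | N2.N0=(alive,v0) N2.N1=(dead,v1) N2.N2=(alive,v0)
Op 5: N2 marks N0=alive -> (alive,v1)
Op 6: gossip N2<->N0 -> N2.N0=(alive,v1) N2.N1=(dead,v1) N2.N2=(alive,v0) | N0.N0=(alive,v1) N0.N1=(dead,v1) N0.N2=(alive,v0)
Op 7: N1 marks N2=alive -> (alive,v2)
Op 8: N2 marks N2=suspect -> (suspect,v1)
Op 9: N1 marks N0=dead -> (dead,v1)
Op 10: gossip N2<->N0 -> N2.N0=(alive,v1) N2.N1=(dead,v1) N2.N2=(suspect,v1) | N0.N0=(alive,v1) N0.N1=(dead,v1) N0.N2=(suspect,v1)
Op 11: gossip N1<->N2 -> N1.N0=(dead,v1) N1.N1=(dead,v1) N1.N2=(alive,v2) | N2.N0=(alive,v1) N2.N1=(dead,v1) N2.N2=(alive,v2)

Answer: N0=alive,1 N1=dead,1 N2=alive,2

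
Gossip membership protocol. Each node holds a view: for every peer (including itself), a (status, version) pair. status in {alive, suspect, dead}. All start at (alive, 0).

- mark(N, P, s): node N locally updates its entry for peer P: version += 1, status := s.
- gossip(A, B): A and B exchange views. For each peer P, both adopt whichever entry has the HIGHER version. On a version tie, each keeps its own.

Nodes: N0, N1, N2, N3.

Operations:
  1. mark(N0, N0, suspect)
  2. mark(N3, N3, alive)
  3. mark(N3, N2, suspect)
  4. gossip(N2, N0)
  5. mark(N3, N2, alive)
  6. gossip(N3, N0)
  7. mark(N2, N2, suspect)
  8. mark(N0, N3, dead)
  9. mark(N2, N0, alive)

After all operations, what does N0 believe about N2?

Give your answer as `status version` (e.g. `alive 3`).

Answer: alive 2

Derivation:
Op 1: N0 marks N0=suspect -> (suspect,v1)
Op 2: N3 marks N3=alive -> (alive,v1)
Op 3: N3 marks N2=suspect -> (suspect,v1)
Op 4: gossip N2<->N0 -> N2.N0=(suspect,v1) N2.N1=(alive,v0) N2.N2=(alive,v0) N2.N3=(alive,v0) | N0.N0=(suspect,v1) N0.N1=(alive,v0) N0.N2=(alive,v0) N0.N3=(alive,v0)
Op 5: N3 marks N2=alive -> (alive,v2)
Op 6: gossip N3<->N0 -> N3.N0=(suspect,v1) N3.N1=(alive,v0) N3.N2=(alive,v2) N3.N3=(alive,v1) | N0.N0=(suspect,v1) N0.N1=(alive,v0) N0.N2=(alive,v2) N0.N3=(alive,v1)
Op 7: N2 marks N2=suspect -> (suspect,v1)
Op 8: N0 marks N3=dead -> (dead,v2)
Op 9: N2 marks N0=alive -> (alive,v2)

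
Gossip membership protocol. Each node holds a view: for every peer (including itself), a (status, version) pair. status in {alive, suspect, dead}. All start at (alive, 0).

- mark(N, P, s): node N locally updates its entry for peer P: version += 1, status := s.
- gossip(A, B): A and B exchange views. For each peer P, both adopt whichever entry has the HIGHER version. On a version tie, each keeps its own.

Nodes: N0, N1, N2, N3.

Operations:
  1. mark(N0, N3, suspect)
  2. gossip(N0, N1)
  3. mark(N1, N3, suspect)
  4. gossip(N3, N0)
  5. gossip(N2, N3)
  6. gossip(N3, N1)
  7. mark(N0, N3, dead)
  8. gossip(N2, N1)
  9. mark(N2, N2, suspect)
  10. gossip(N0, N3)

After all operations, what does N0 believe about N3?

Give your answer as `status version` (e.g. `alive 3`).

Op 1: N0 marks N3=suspect -> (suspect,v1)
Op 2: gossip N0<->N1 -> N0.N0=(alive,v0) N0.N1=(alive,v0) N0.N2=(alive,v0) N0.N3=(suspect,v1) | N1.N0=(alive,v0) N1.N1=(alive,v0) N1.N2=(alive,v0) N1.N3=(suspect,v1)
Op 3: N1 marks N3=suspect -> (suspect,v2)
Op 4: gossip N3<->N0 -> N3.N0=(alive,v0) N3.N1=(alive,v0) N3.N2=(alive,v0) N3.N3=(suspect,v1) | N0.N0=(alive,v0) N0.N1=(alive,v0) N0.N2=(alive,v0) N0.N3=(suspect,v1)
Op 5: gossip N2<->N3 -> N2.N0=(alive,v0) N2.N1=(alive,v0) N2.N2=(alive,v0) N2.N3=(suspect,v1) | N3.N0=(alive,v0) N3.N1=(alive,v0) N3.N2=(alive,v0) N3.N3=(suspect,v1)
Op 6: gossip N3<->N1 -> N3.N0=(alive,v0) N3.N1=(alive,v0) N3.N2=(alive,v0) N3.N3=(suspect,v2) | N1.N0=(alive,v0) N1.N1=(alive,v0) N1.N2=(alive,v0) N1.N3=(suspect,v2)
Op 7: N0 marks N3=dead -> (dead,v2)
Op 8: gossip N2<->N1 -> N2.N0=(alive,v0) N2.N1=(alive,v0) N2.N2=(alive,v0) N2.N3=(suspect,v2) | N1.N0=(alive,v0) N1.N1=(alive,v0) N1.N2=(alive,v0) N1.N3=(suspect,v2)
Op 9: N2 marks N2=suspect -> (suspect,v1)
Op 10: gossip N0<->N3 -> N0.N0=(alive,v0) N0.N1=(alive,v0) N0.N2=(alive,v0) N0.N3=(dead,v2) | N3.N0=(alive,v0) N3.N1=(alive,v0) N3.N2=(alive,v0) N3.N3=(suspect,v2)

Answer: dead 2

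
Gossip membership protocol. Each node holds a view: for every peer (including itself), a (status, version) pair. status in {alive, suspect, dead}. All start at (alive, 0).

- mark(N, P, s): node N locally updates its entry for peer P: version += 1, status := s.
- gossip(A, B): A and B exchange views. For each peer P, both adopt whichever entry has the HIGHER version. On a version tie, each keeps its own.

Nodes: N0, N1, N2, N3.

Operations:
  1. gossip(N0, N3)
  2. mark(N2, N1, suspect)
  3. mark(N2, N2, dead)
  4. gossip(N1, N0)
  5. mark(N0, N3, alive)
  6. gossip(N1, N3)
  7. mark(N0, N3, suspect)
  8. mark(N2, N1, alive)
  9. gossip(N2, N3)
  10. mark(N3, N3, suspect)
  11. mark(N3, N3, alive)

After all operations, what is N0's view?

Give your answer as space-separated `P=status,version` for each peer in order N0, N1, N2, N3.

Answer: N0=alive,0 N1=alive,0 N2=alive,0 N3=suspect,2

Derivation:
Op 1: gossip N0<->N3 -> N0.N0=(alive,v0) N0.N1=(alive,v0) N0.N2=(alive,v0) N0.N3=(alive,v0) | N3.N0=(alive,v0) N3.N1=(alive,v0) N3.N2=(alive,v0) N3.N3=(alive,v0)
Op 2: N2 marks N1=suspect -> (suspect,v1)
Op 3: N2 marks N2=dead -> (dead,v1)
Op 4: gossip N1<->N0 -> N1.N0=(alive,v0) N1.N1=(alive,v0) N1.N2=(alive,v0) N1.N3=(alive,v0) | N0.N0=(alive,v0) N0.N1=(alive,v0) N0.N2=(alive,v0) N0.N3=(alive,v0)
Op 5: N0 marks N3=alive -> (alive,v1)
Op 6: gossip N1<->N3 -> N1.N0=(alive,v0) N1.N1=(alive,v0) N1.N2=(alive,v0) N1.N3=(alive,v0) | N3.N0=(alive,v0) N3.N1=(alive,v0) N3.N2=(alive,v0) N3.N3=(alive,v0)
Op 7: N0 marks N3=suspect -> (suspect,v2)
Op 8: N2 marks N1=alive -> (alive,v2)
Op 9: gossip N2<->N3 -> N2.N0=(alive,v0) N2.N1=(alive,v2) N2.N2=(dead,v1) N2.N3=(alive,v0) | N3.N0=(alive,v0) N3.N1=(alive,v2) N3.N2=(dead,v1) N3.N3=(alive,v0)
Op 10: N3 marks N3=suspect -> (suspect,v1)
Op 11: N3 marks N3=alive -> (alive,v2)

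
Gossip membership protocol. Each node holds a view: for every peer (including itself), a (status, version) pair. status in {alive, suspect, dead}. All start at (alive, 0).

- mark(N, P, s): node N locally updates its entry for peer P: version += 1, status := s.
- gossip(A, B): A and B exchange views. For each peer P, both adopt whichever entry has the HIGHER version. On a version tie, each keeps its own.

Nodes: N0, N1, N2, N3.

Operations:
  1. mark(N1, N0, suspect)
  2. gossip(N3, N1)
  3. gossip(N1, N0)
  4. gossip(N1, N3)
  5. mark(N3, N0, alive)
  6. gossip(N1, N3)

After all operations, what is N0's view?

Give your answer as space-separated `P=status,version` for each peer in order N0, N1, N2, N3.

Op 1: N1 marks N0=suspect -> (suspect,v1)
Op 2: gossip N3<->N1 -> N3.N0=(suspect,v1) N3.N1=(alive,v0) N3.N2=(alive,v0) N3.N3=(alive,v0) | N1.N0=(suspect,v1) N1.N1=(alive,v0) N1.N2=(alive,v0) N1.N3=(alive,v0)
Op 3: gossip N1<->N0 -> N1.N0=(suspect,v1) N1.N1=(alive,v0) N1.N2=(alive,v0) N1.N3=(alive,v0) | N0.N0=(suspect,v1) N0.N1=(alive,v0) N0.N2=(alive,v0) N0.N3=(alive,v0)
Op 4: gossip N1<->N3 -> N1.N0=(suspect,v1) N1.N1=(alive,v0) N1.N2=(alive,v0) N1.N3=(alive,v0) | N3.N0=(suspect,v1) N3.N1=(alive,v0) N3.N2=(alive,v0) N3.N3=(alive,v0)
Op 5: N3 marks N0=alive -> (alive,v2)
Op 6: gossip N1<->N3 -> N1.N0=(alive,v2) N1.N1=(alive,v0) N1.N2=(alive,v0) N1.N3=(alive,v0) | N3.N0=(alive,v2) N3.N1=(alive,v0) N3.N2=(alive,v0) N3.N3=(alive,v0)

Answer: N0=suspect,1 N1=alive,0 N2=alive,0 N3=alive,0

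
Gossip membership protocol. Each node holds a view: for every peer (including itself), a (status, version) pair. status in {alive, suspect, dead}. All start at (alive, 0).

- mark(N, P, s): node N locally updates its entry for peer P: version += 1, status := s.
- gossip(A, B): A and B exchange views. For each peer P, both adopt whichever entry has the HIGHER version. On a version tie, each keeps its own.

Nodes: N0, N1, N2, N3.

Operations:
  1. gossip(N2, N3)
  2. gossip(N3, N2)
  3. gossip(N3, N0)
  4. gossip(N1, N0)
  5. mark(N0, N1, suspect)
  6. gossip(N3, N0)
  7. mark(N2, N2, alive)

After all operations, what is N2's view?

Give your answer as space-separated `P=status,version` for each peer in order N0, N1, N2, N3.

Op 1: gossip N2<->N3 -> N2.N0=(alive,v0) N2.N1=(alive,v0) N2.N2=(alive,v0) N2.N3=(alive,v0) | N3.N0=(alive,v0) N3.N1=(alive,v0) N3.N2=(alive,v0) N3.N3=(alive,v0)
Op 2: gossip N3<->N2 -> N3.N0=(alive,v0) N3.N1=(alive,v0) N3.N2=(alive,v0) N3.N3=(alive,v0) | N2.N0=(alive,v0) N2.N1=(alive,v0) N2.N2=(alive,v0) N2.N3=(alive,v0)
Op 3: gossip N3<->N0 -> N3.N0=(alive,v0) N3.N1=(alive,v0) N3.N2=(alive,v0) N3.N3=(alive,v0) | N0.N0=(alive,v0) N0.N1=(alive,v0) N0.N2=(alive,v0) N0.N3=(alive,v0)
Op 4: gossip N1<->N0 -> N1.N0=(alive,v0) N1.N1=(alive,v0) N1.N2=(alive,v0) N1.N3=(alive,v0) | N0.N0=(alive,v0) N0.N1=(alive,v0) N0.N2=(alive,v0) N0.N3=(alive,v0)
Op 5: N0 marks N1=suspect -> (suspect,v1)
Op 6: gossip N3<->N0 -> N3.N0=(alive,v0) N3.N1=(suspect,v1) N3.N2=(alive,v0) N3.N3=(alive,v0) | N0.N0=(alive,v0) N0.N1=(suspect,v1) N0.N2=(alive,v0) N0.N3=(alive,v0)
Op 7: N2 marks N2=alive -> (alive,v1)

Answer: N0=alive,0 N1=alive,0 N2=alive,1 N3=alive,0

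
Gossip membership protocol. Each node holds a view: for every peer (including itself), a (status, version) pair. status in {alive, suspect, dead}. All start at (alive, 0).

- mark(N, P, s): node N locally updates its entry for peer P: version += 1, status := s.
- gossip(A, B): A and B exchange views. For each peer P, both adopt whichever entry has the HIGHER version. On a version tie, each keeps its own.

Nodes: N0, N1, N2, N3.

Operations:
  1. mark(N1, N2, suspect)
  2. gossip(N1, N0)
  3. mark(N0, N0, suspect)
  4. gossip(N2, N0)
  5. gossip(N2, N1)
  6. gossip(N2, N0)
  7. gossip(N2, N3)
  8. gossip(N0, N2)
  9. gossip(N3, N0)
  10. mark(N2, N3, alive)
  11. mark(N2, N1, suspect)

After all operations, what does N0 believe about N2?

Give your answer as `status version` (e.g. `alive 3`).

Answer: suspect 1

Derivation:
Op 1: N1 marks N2=suspect -> (suspect,v1)
Op 2: gossip N1<->N0 -> N1.N0=(alive,v0) N1.N1=(alive,v0) N1.N2=(suspect,v1) N1.N3=(alive,v0) | N0.N0=(alive,v0) N0.N1=(alive,v0) N0.N2=(suspect,v1) N0.N3=(alive,v0)
Op 3: N0 marks N0=suspect -> (suspect,v1)
Op 4: gossip N2<->N0 -> N2.N0=(suspect,v1) N2.N1=(alive,v0) N2.N2=(suspect,v1) N2.N3=(alive,v0) | N0.N0=(suspect,v1) N0.N1=(alive,v0) N0.N2=(suspect,v1) N0.N3=(alive,v0)
Op 5: gossip N2<->N1 -> N2.N0=(suspect,v1) N2.N1=(alive,v0) N2.N2=(suspect,v1) N2.N3=(alive,v0) | N1.N0=(suspect,v1) N1.N1=(alive,v0) N1.N2=(suspect,v1) N1.N3=(alive,v0)
Op 6: gossip N2<->N0 -> N2.N0=(suspect,v1) N2.N1=(alive,v0) N2.N2=(suspect,v1) N2.N3=(alive,v0) | N0.N0=(suspect,v1) N0.N1=(alive,v0) N0.N2=(suspect,v1) N0.N3=(alive,v0)
Op 7: gossip N2<->N3 -> N2.N0=(suspect,v1) N2.N1=(alive,v0) N2.N2=(suspect,v1) N2.N3=(alive,v0) | N3.N0=(suspect,v1) N3.N1=(alive,v0) N3.N2=(suspect,v1) N3.N3=(alive,v0)
Op 8: gossip N0<->N2 -> N0.N0=(suspect,v1) N0.N1=(alive,v0) N0.N2=(suspect,v1) N0.N3=(alive,v0) | N2.N0=(suspect,v1) N2.N1=(alive,v0) N2.N2=(suspect,v1) N2.N3=(alive,v0)
Op 9: gossip N3<->N0 -> N3.N0=(suspect,v1) N3.N1=(alive,v0) N3.N2=(suspect,v1) N3.N3=(alive,v0) | N0.N0=(suspect,v1) N0.N1=(alive,v0) N0.N2=(suspect,v1) N0.N3=(alive,v0)
Op 10: N2 marks N3=alive -> (alive,v1)
Op 11: N2 marks N1=suspect -> (suspect,v1)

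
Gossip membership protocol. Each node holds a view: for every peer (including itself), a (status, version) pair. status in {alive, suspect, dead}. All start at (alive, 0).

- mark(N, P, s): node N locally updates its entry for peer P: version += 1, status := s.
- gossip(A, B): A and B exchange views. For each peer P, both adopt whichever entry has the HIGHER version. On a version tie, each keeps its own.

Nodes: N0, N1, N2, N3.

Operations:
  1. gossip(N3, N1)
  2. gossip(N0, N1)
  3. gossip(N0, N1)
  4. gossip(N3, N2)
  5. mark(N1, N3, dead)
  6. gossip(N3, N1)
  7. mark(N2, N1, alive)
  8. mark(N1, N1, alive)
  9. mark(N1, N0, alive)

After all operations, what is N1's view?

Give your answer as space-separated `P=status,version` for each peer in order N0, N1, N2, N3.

Op 1: gossip N3<->N1 -> N3.N0=(alive,v0) N3.N1=(alive,v0) N3.N2=(alive,v0) N3.N3=(alive,v0) | N1.N0=(alive,v0) N1.N1=(alive,v0) N1.N2=(alive,v0) N1.N3=(alive,v0)
Op 2: gossip N0<->N1 -> N0.N0=(alive,v0) N0.N1=(alive,v0) N0.N2=(alive,v0) N0.N3=(alive,v0) | N1.N0=(alive,v0) N1.N1=(alive,v0) N1.N2=(alive,v0) N1.N3=(alive,v0)
Op 3: gossip N0<->N1 -> N0.N0=(alive,v0) N0.N1=(alive,v0) N0.N2=(alive,v0) N0.N3=(alive,v0) | N1.N0=(alive,v0) N1.N1=(alive,v0) N1.N2=(alive,v0) N1.N3=(alive,v0)
Op 4: gossip N3<->N2 -> N3.N0=(alive,v0) N3.N1=(alive,v0) N3.N2=(alive,v0) N3.N3=(alive,v0) | N2.N0=(alive,v0) N2.N1=(alive,v0) N2.N2=(alive,v0) N2.N3=(alive,v0)
Op 5: N1 marks N3=dead -> (dead,v1)
Op 6: gossip N3<->N1 -> N3.N0=(alive,v0) N3.N1=(alive,v0) N3.N2=(alive,v0) N3.N3=(dead,v1) | N1.N0=(alive,v0) N1.N1=(alive,v0) N1.N2=(alive,v0) N1.N3=(dead,v1)
Op 7: N2 marks N1=alive -> (alive,v1)
Op 8: N1 marks N1=alive -> (alive,v1)
Op 9: N1 marks N0=alive -> (alive,v1)

Answer: N0=alive,1 N1=alive,1 N2=alive,0 N3=dead,1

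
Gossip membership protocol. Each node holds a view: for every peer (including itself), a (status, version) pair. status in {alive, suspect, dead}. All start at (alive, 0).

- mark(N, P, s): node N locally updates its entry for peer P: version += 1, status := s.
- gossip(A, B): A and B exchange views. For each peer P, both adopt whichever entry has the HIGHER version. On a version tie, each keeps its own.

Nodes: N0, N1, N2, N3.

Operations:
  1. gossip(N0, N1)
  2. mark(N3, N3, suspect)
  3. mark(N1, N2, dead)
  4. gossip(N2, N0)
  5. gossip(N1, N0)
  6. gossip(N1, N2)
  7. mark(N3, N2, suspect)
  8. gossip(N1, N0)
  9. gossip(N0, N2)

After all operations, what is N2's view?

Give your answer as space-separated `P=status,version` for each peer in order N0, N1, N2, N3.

Answer: N0=alive,0 N1=alive,0 N2=dead,1 N3=alive,0

Derivation:
Op 1: gossip N0<->N1 -> N0.N0=(alive,v0) N0.N1=(alive,v0) N0.N2=(alive,v0) N0.N3=(alive,v0) | N1.N0=(alive,v0) N1.N1=(alive,v0) N1.N2=(alive,v0) N1.N3=(alive,v0)
Op 2: N3 marks N3=suspect -> (suspect,v1)
Op 3: N1 marks N2=dead -> (dead,v1)
Op 4: gossip N2<->N0 -> N2.N0=(alive,v0) N2.N1=(alive,v0) N2.N2=(alive,v0) N2.N3=(alive,v0) | N0.N0=(alive,v0) N0.N1=(alive,v0) N0.N2=(alive,v0) N0.N3=(alive,v0)
Op 5: gossip N1<->N0 -> N1.N0=(alive,v0) N1.N1=(alive,v0) N1.N2=(dead,v1) N1.N3=(alive,v0) | N0.N0=(alive,v0) N0.N1=(alive,v0) N0.N2=(dead,v1) N0.N3=(alive,v0)
Op 6: gossip N1<->N2 -> N1.N0=(alive,v0) N1.N1=(alive,v0) N1.N2=(dead,v1) N1.N3=(alive,v0) | N2.N0=(alive,v0) N2.N1=(alive,v0) N2.N2=(dead,v1) N2.N3=(alive,v0)
Op 7: N3 marks N2=suspect -> (suspect,v1)
Op 8: gossip N1<->N0 -> N1.N0=(alive,v0) N1.N1=(alive,v0) N1.N2=(dead,v1) N1.N3=(alive,v0) | N0.N0=(alive,v0) N0.N1=(alive,v0) N0.N2=(dead,v1) N0.N3=(alive,v0)
Op 9: gossip N0<->N2 -> N0.N0=(alive,v0) N0.N1=(alive,v0) N0.N2=(dead,v1) N0.N3=(alive,v0) | N2.N0=(alive,v0) N2.N1=(alive,v0) N2.N2=(dead,v1) N2.N3=(alive,v0)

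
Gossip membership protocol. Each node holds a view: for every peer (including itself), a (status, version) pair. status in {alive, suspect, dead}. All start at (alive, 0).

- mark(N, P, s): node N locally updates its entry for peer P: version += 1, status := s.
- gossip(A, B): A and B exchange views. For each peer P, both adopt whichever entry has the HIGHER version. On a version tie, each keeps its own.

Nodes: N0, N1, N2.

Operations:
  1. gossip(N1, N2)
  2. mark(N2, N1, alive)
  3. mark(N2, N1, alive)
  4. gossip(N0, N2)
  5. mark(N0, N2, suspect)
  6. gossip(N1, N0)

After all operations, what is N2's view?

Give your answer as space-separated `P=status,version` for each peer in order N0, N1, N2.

Op 1: gossip N1<->N2 -> N1.N0=(alive,v0) N1.N1=(alive,v0) N1.N2=(alive,v0) | N2.N0=(alive,v0) N2.N1=(alive,v0) N2.N2=(alive,v0)
Op 2: N2 marks N1=alive -> (alive,v1)
Op 3: N2 marks N1=alive -> (alive,v2)
Op 4: gossip N0<->N2 -> N0.N0=(alive,v0) N0.N1=(alive,v2) N0.N2=(alive,v0) | N2.N0=(alive,v0) N2.N1=(alive,v2) N2.N2=(alive,v0)
Op 5: N0 marks N2=suspect -> (suspect,v1)
Op 6: gossip N1<->N0 -> N1.N0=(alive,v0) N1.N1=(alive,v2) N1.N2=(suspect,v1) | N0.N0=(alive,v0) N0.N1=(alive,v2) N0.N2=(suspect,v1)

Answer: N0=alive,0 N1=alive,2 N2=alive,0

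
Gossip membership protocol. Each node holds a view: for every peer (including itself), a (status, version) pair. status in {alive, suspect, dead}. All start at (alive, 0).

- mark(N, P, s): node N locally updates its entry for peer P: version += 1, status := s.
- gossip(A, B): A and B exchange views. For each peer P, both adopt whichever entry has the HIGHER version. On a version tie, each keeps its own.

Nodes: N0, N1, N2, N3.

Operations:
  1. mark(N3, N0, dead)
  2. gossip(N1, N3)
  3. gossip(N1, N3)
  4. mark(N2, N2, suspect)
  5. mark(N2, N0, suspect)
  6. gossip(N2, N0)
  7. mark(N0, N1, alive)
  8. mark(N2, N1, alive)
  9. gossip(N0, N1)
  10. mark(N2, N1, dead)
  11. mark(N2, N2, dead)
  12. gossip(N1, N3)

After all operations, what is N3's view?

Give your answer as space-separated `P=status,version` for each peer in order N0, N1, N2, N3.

Op 1: N3 marks N0=dead -> (dead,v1)
Op 2: gossip N1<->N3 -> N1.N0=(dead,v1) N1.N1=(alive,v0) N1.N2=(alive,v0) N1.N3=(alive,v0) | N3.N0=(dead,v1) N3.N1=(alive,v0) N3.N2=(alive,v0) N3.N3=(alive,v0)
Op 3: gossip N1<->N3 -> N1.N0=(dead,v1) N1.N1=(alive,v0) N1.N2=(alive,v0) N1.N3=(alive,v0) | N3.N0=(dead,v1) N3.N1=(alive,v0) N3.N2=(alive,v0) N3.N3=(alive,v0)
Op 4: N2 marks N2=suspect -> (suspect,v1)
Op 5: N2 marks N0=suspect -> (suspect,v1)
Op 6: gossip N2<->N0 -> N2.N0=(suspect,v1) N2.N1=(alive,v0) N2.N2=(suspect,v1) N2.N3=(alive,v0) | N0.N0=(suspect,v1) N0.N1=(alive,v0) N0.N2=(suspect,v1) N0.N3=(alive,v0)
Op 7: N0 marks N1=alive -> (alive,v1)
Op 8: N2 marks N1=alive -> (alive,v1)
Op 9: gossip N0<->N1 -> N0.N0=(suspect,v1) N0.N1=(alive,v1) N0.N2=(suspect,v1) N0.N3=(alive,v0) | N1.N0=(dead,v1) N1.N1=(alive,v1) N1.N2=(suspect,v1) N1.N3=(alive,v0)
Op 10: N2 marks N1=dead -> (dead,v2)
Op 11: N2 marks N2=dead -> (dead,v2)
Op 12: gossip N1<->N3 -> N1.N0=(dead,v1) N1.N1=(alive,v1) N1.N2=(suspect,v1) N1.N3=(alive,v0) | N3.N0=(dead,v1) N3.N1=(alive,v1) N3.N2=(suspect,v1) N3.N3=(alive,v0)

Answer: N0=dead,1 N1=alive,1 N2=suspect,1 N3=alive,0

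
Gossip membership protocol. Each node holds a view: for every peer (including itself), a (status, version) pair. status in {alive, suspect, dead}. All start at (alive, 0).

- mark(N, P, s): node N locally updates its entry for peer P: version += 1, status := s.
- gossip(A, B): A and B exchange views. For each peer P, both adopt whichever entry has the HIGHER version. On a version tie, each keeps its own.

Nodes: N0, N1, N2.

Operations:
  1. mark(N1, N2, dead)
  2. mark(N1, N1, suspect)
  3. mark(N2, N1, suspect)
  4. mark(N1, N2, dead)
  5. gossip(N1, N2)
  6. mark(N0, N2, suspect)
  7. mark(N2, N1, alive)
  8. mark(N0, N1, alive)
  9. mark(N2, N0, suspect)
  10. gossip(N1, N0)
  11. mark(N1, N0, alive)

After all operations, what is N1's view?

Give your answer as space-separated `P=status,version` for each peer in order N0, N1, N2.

Op 1: N1 marks N2=dead -> (dead,v1)
Op 2: N1 marks N1=suspect -> (suspect,v1)
Op 3: N2 marks N1=suspect -> (suspect,v1)
Op 4: N1 marks N2=dead -> (dead,v2)
Op 5: gossip N1<->N2 -> N1.N0=(alive,v0) N1.N1=(suspect,v1) N1.N2=(dead,v2) | N2.N0=(alive,v0) N2.N1=(suspect,v1) N2.N2=(dead,v2)
Op 6: N0 marks N2=suspect -> (suspect,v1)
Op 7: N2 marks N1=alive -> (alive,v2)
Op 8: N0 marks N1=alive -> (alive,v1)
Op 9: N2 marks N0=suspect -> (suspect,v1)
Op 10: gossip N1<->N0 -> N1.N0=(alive,v0) N1.N1=(suspect,v1) N1.N2=(dead,v2) | N0.N0=(alive,v0) N0.N1=(alive,v1) N0.N2=(dead,v2)
Op 11: N1 marks N0=alive -> (alive,v1)

Answer: N0=alive,1 N1=suspect,1 N2=dead,2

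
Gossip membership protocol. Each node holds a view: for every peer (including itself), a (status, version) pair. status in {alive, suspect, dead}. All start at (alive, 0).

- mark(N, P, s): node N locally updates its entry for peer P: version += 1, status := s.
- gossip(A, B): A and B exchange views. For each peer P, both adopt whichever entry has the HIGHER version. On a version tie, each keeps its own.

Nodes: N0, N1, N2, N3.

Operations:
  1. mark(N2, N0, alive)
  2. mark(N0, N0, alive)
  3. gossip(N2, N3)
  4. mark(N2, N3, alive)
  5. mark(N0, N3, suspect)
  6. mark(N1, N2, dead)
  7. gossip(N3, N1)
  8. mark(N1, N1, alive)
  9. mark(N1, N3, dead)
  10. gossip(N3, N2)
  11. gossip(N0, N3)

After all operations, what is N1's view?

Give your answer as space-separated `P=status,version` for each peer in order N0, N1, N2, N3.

Op 1: N2 marks N0=alive -> (alive,v1)
Op 2: N0 marks N0=alive -> (alive,v1)
Op 3: gossip N2<->N3 -> N2.N0=(alive,v1) N2.N1=(alive,v0) N2.N2=(alive,v0) N2.N3=(alive,v0) | N3.N0=(alive,v1) N3.N1=(alive,v0) N3.N2=(alive,v0) N3.N3=(alive,v0)
Op 4: N2 marks N3=alive -> (alive,v1)
Op 5: N0 marks N3=suspect -> (suspect,v1)
Op 6: N1 marks N2=dead -> (dead,v1)
Op 7: gossip N3<->N1 -> N3.N0=(alive,v1) N3.N1=(alive,v0) N3.N2=(dead,v1) N3.N3=(alive,v0) | N1.N0=(alive,v1) N1.N1=(alive,v0) N1.N2=(dead,v1) N1.N3=(alive,v0)
Op 8: N1 marks N1=alive -> (alive,v1)
Op 9: N1 marks N3=dead -> (dead,v1)
Op 10: gossip N3<->N2 -> N3.N0=(alive,v1) N3.N1=(alive,v0) N3.N2=(dead,v1) N3.N3=(alive,v1) | N2.N0=(alive,v1) N2.N1=(alive,v0) N2.N2=(dead,v1) N2.N3=(alive,v1)
Op 11: gossip N0<->N3 -> N0.N0=(alive,v1) N0.N1=(alive,v0) N0.N2=(dead,v1) N0.N3=(suspect,v1) | N3.N0=(alive,v1) N3.N1=(alive,v0) N3.N2=(dead,v1) N3.N3=(alive,v1)

Answer: N0=alive,1 N1=alive,1 N2=dead,1 N3=dead,1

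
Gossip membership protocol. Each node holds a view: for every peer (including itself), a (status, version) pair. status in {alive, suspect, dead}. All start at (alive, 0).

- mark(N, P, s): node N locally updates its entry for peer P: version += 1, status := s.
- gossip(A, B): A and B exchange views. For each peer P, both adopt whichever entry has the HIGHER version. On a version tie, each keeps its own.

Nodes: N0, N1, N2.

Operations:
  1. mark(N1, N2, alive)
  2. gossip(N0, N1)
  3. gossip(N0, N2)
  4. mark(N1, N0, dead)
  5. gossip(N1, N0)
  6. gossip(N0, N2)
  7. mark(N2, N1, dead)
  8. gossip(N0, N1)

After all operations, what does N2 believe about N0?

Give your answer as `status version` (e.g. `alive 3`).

Op 1: N1 marks N2=alive -> (alive,v1)
Op 2: gossip N0<->N1 -> N0.N0=(alive,v0) N0.N1=(alive,v0) N0.N2=(alive,v1) | N1.N0=(alive,v0) N1.N1=(alive,v0) N1.N2=(alive,v1)
Op 3: gossip N0<->N2 -> N0.N0=(alive,v0) N0.N1=(alive,v0) N0.N2=(alive,v1) | N2.N0=(alive,v0) N2.N1=(alive,v0) N2.N2=(alive,v1)
Op 4: N1 marks N0=dead -> (dead,v1)
Op 5: gossip N1<->N0 -> N1.N0=(dead,v1) N1.N1=(alive,v0) N1.N2=(alive,v1) | N0.N0=(dead,v1) N0.N1=(alive,v0) N0.N2=(alive,v1)
Op 6: gossip N0<->N2 -> N0.N0=(dead,v1) N0.N1=(alive,v0) N0.N2=(alive,v1) | N2.N0=(dead,v1) N2.N1=(alive,v0) N2.N2=(alive,v1)
Op 7: N2 marks N1=dead -> (dead,v1)
Op 8: gossip N0<->N1 -> N0.N0=(dead,v1) N0.N1=(alive,v0) N0.N2=(alive,v1) | N1.N0=(dead,v1) N1.N1=(alive,v0) N1.N2=(alive,v1)

Answer: dead 1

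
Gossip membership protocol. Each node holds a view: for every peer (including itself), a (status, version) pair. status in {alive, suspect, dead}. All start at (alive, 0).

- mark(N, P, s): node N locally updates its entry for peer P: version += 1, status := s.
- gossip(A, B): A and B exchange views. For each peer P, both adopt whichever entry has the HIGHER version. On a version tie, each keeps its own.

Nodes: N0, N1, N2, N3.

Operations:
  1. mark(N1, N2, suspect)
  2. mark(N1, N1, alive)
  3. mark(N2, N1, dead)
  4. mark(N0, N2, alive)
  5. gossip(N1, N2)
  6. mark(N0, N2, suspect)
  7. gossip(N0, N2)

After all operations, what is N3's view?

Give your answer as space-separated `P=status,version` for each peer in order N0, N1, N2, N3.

Answer: N0=alive,0 N1=alive,0 N2=alive,0 N3=alive,0

Derivation:
Op 1: N1 marks N2=suspect -> (suspect,v1)
Op 2: N1 marks N1=alive -> (alive,v1)
Op 3: N2 marks N1=dead -> (dead,v1)
Op 4: N0 marks N2=alive -> (alive,v1)
Op 5: gossip N1<->N2 -> N1.N0=(alive,v0) N1.N1=(alive,v1) N1.N2=(suspect,v1) N1.N3=(alive,v0) | N2.N0=(alive,v0) N2.N1=(dead,v1) N2.N2=(suspect,v1) N2.N3=(alive,v0)
Op 6: N0 marks N2=suspect -> (suspect,v2)
Op 7: gossip N0<->N2 -> N0.N0=(alive,v0) N0.N1=(dead,v1) N0.N2=(suspect,v2) N0.N3=(alive,v0) | N2.N0=(alive,v0) N2.N1=(dead,v1) N2.N2=(suspect,v2) N2.N3=(alive,v0)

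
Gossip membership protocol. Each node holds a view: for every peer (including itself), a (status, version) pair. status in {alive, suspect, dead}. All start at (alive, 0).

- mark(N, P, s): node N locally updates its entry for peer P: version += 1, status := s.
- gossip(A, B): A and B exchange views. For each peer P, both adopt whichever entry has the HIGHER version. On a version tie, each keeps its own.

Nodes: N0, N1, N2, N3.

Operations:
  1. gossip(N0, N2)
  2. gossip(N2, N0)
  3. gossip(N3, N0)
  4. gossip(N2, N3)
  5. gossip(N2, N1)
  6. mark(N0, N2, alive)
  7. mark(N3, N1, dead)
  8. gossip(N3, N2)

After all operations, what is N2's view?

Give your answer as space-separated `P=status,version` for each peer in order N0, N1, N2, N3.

Answer: N0=alive,0 N1=dead,1 N2=alive,0 N3=alive,0

Derivation:
Op 1: gossip N0<->N2 -> N0.N0=(alive,v0) N0.N1=(alive,v0) N0.N2=(alive,v0) N0.N3=(alive,v0) | N2.N0=(alive,v0) N2.N1=(alive,v0) N2.N2=(alive,v0) N2.N3=(alive,v0)
Op 2: gossip N2<->N0 -> N2.N0=(alive,v0) N2.N1=(alive,v0) N2.N2=(alive,v0) N2.N3=(alive,v0) | N0.N0=(alive,v0) N0.N1=(alive,v0) N0.N2=(alive,v0) N0.N3=(alive,v0)
Op 3: gossip N3<->N0 -> N3.N0=(alive,v0) N3.N1=(alive,v0) N3.N2=(alive,v0) N3.N3=(alive,v0) | N0.N0=(alive,v0) N0.N1=(alive,v0) N0.N2=(alive,v0) N0.N3=(alive,v0)
Op 4: gossip N2<->N3 -> N2.N0=(alive,v0) N2.N1=(alive,v0) N2.N2=(alive,v0) N2.N3=(alive,v0) | N3.N0=(alive,v0) N3.N1=(alive,v0) N3.N2=(alive,v0) N3.N3=(alive,v0)
Op 5: gossip N2<->N1 -> N2.N0=(alive,v0) N2.N1=(alive,v0) N2.N2=(alive,v0) N2.N3=(alive,v0) | N1.N0=(alive,v0) N1.N1=(alive,v0) N1.N2=(alive,v0) N1.N3=(alive,v0)
Op 6: N0 marks N2=alive -> (alive,v1)
Op 7: N3 marks N1=dead -> (dead,v1)
Op 8: gossip N3<->N2 -> N3.N0=(alive,v0) N3.N1=(dead,v1) N3.N2=(alive,v0) N3.N3=(alive,v0) | N2.N0=(alive,v0) N2.N1=(dead,v1) N2.N2=(alive,v0) N2.N3=(alive,v0)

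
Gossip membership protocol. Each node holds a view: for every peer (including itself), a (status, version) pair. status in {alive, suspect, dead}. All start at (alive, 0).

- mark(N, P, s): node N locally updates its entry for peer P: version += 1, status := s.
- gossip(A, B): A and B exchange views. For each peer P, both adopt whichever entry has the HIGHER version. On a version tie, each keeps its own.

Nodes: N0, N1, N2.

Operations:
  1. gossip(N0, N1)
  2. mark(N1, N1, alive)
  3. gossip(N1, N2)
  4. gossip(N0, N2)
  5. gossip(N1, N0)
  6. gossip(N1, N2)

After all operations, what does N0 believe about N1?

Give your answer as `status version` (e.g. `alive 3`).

Answer: alive 1

Derivation:
Op 1: gossip N0<->N1 -> N0.N0=(alive,v0) N0.N1=(alive,v0) N0.N2=(alive,v0) | N1.N0=(alive,v0) N1.N1=(alive,v0) N1.N2=(alive,v0)
Op 2: N1 marks N1=alive -> (alive,v1)
Op 3: gossip N1<->N2 -> N1.N0=(alive,v0) N1.N1=(alive,v1) N1.N2=(alive,v0) | N2.N0=(alive,v0) N2.N1=(alive,v1) N2.N2=(alive,v0)
Op 4: gossip N0<->N2 -> N0.N0=(alive,v0) N0.N1=(alive,v1) N0.N2=(alive,v0) | N2.N0=(alive,v0) N2.N1=(alive,v1) N2.N2=(alive,v0)
Op 5: gossip N1<->N0 -> N1.N0=(alive,v0) N1.N1=(alive,v1) N1.N2=(alive,v0) | N0.N0=(alive,v0) N0.N1=(alive,v1) N0.N2=(alive,v0)
Op 6: gossip N1<->N2 -> N1.N0=(alive,v0) N1.N1=(alive,v1) N1.N2=(alive,v0) | N2.N0=(alive,v0) N2.N1=(alive,v1) N2.N2=(alive,v0)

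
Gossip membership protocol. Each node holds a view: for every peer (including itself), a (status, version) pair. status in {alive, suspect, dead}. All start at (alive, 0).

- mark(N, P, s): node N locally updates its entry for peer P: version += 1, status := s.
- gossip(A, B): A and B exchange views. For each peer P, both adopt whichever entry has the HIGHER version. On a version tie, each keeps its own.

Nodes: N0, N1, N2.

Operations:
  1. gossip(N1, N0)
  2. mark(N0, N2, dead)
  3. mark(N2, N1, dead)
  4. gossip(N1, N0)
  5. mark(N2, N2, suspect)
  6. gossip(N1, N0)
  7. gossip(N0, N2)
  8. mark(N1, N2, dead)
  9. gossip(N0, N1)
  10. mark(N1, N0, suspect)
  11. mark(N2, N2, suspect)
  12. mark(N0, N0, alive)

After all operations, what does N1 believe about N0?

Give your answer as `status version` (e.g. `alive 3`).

Answer: suspect 1

Derivation:
Op 1: gossip N1<->N0 -> N1.N0=(alive,v0) N1.N1=(alive,v0) N1.N2=(alive,v0) | N0.N0=(alive,v0) N0.N1=(alive,v0) N0.N2=(alive,v0)
Op 2: N0 marks N2=dead -> (dead,v1)
Op 3: N2 marks N1=dead -> (dead,v1)
Op 4: gossip N1<->N0 -> N1.N0=(alive,v0) N1.N1=(alive,v0) N1.N2=(dead,v1) | N0.N0=(alive,v0) N0.N1=(alive,v0) N0.N2=(dead,v1)
Op 5: N2 marks N2=suspect -> (suspect,v1)
Op 6: gossip N1<->N0 -> N1.N0=(alive,v0) N1.N1=(alive,v0) N1.N2=(dead,v1) | N0.N0=(alive,v0) N0.N1=(alive,v0) N0.N2=(dead,v1)
Op 7: gossip N0<->N2 -> N0.N0=(alive,v0) N0.N1=(dead,v1) N0.N2=(dead,v1) | N2.N0=(alive,v0) N2.N1=(dead,v1) N2.N2=(suspect,v1)
Op 8: N1 marks N2=dead -> (dead,v2)
Op 9: gossip N0<->N1 -> N0.N0=(alive,v0) N0.N1=(dead,v1) N0.N2=(dead,v2) | N1.N0=(alive,v0) N1.N1=(dead,v1) N1.N2=(dead,v2)
Op 10: N1 marks N0=suspect -> (suspect,v1)
Op 11: N2 marks N2=suspect -> (suspect,v2)
Op 12: N0 marks N0=alive -> (alive,v1)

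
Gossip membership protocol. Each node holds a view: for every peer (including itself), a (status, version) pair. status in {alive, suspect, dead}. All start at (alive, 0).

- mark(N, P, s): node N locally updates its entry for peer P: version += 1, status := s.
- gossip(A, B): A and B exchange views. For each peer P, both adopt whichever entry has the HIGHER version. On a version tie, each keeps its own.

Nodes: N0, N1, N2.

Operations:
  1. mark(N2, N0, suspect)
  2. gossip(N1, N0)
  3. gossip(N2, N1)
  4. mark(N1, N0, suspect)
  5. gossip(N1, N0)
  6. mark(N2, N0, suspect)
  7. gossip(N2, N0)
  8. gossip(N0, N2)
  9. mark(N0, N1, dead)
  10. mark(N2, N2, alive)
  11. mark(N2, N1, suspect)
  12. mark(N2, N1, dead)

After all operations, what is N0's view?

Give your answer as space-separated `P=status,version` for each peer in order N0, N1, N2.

Answer: N0=suspect,2 N1=dead,1 N2=alive,0

Derivation:
Op 1: N2 marks N0=suspect -> (suspect,v1)
Op 2: gossip N1<->N0 -> N1.N0=(alive,v0) N1.N1=(alive,v0) N1.N2=(alive,v0) | N0.N0=(alive,v0) N0.N1=(alive,v0) N0.N2=(alive,v0)
Op 3: gossip N2<->N1 -> N2.N0=(suspect,v1) N2.N1=(alive,v0) N2.N2=(alive,v0) | N1.N0=(suspect,v1) N1.N1=(alive,v0) N1.N2=(alive,v0)
Op 4: N1 marks N0=suspect -> (suspect,v2)
Op 5: gossip N1<->N0 -> N1.N0=(suspect,v2) N1.N1=(alive,v0) N1.N2=(alive,v0) | N0.N0=(suspect,v2) N0.N1=(alive,v0) N0.N2=(alive,v0)
Op 6: N2 marks N0=suspect -> (suspect,v2)
Op 7: gossip N2<->N0 -> N2.N0=(suspect,v2) N2.N1=(alive,v0) N2.N2=(alive,v0) | N0.N0=(suspect,v2) N0.N1=(alive,v0) N0.N2=(alive,v0)
Op 8: gossip N0<->N2 -> N0.N0=(suspect,v2) N0.N1=(alive,v0) N0.N2=(alive,v0) | N2.N0=(suspect,v2) N2.N1=(alive,v0) N2.N2=(alive,v0)
Op 9: N0 marks N1=dead -> (dead,v1)
Op 10: N2 marks N2=alive -> (alive,v1)
Op 11: N2 marks N1=suspect -> (suspect,v1)
Op 12: N2 marks N1=dead -> (dead,v2)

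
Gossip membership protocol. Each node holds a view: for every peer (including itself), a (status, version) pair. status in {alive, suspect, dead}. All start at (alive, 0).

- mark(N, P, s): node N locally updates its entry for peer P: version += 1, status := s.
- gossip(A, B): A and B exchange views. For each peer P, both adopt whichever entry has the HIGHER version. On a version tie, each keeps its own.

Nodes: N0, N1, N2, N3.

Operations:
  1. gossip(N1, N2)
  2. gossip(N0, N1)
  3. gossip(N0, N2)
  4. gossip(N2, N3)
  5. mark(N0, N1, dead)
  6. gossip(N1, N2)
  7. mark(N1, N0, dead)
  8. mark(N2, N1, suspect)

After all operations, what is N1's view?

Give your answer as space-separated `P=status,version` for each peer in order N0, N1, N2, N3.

Op 1: gossip N1<->N2 -> N1.N0=(alive,v0) N1.N1=(alive,v0) N1.N2=(alive,v0) N1.N3=(alive,v0) | N2.N0=(alive,v0) N2.N1=(alive,v0) N2.N2=(alive,v0) N2.N3=(alive,v0)
Op 2: gossip N0<->N1 -> N0.N0=(alive,v0) N0.N1=(alive,v0) N0.N2=(alive,v0) N0.N3=(alive,v0) | N1.N0=(alive,v0) N1.N1=(alive,v0) N1.N2=(alive,v0) N1.N3=(alive,v0)
Op 3: gossip N0<->N2 -> N0.N0=(alive,v0) N0.N1=(alive,v0) N0.N2=(alive,v0) N0.N3=(alive,v0) | N2.N0=(alive,v0) N2.N1=(alive,v0) N2.N2=(alive,v0) N2.N3=(alive,v0)
Op 4: gossip N2<->N3 -> N2.N0=(alive,v0) N2.N1=(alive,v0) N2.N2=(alive,v0) N2.N3=(alive,v0) | N3.N0=(alive,v0) N3.N1=(alive,v0) N3.N2=(alive,v0) N3.N3=(alive,v0)
Op 5: N0 marks N1=dead -> (dead,v1)
Op 6: gossip N1<->N2 -> N1.N0=(alive,v0) N1.N1=(alive,v0) N1.N2=(alive,v0) N1.N3=(alive,v0) | N2.N0=(alive,v0) N2.N1=(alive,v0) N2.N2=(alive,v0) N2.N3=(alive,v0)
Op 7: N1 marks N0=dead -> (dead,v1)
Op 8: N2 marks N1=suspect -> (suspect,v1)

Answer: N0=dead,1 N1=alive,0 N2=alive,0 N3=alive,0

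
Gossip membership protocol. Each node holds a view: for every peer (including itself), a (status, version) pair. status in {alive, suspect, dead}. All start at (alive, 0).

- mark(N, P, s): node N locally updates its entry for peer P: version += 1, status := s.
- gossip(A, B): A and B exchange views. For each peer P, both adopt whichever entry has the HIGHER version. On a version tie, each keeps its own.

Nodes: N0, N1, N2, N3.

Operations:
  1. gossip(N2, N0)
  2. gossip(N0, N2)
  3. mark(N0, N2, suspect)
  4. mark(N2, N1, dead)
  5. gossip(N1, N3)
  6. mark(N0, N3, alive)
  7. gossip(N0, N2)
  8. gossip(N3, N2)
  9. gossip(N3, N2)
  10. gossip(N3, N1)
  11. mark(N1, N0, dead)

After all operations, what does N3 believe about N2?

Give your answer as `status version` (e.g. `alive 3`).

Answer: suspect 1

Derivation:
Op 1: gossip N2<->N0 -> N2.N0=(alive,v0) N2.N1=(alive,v0) N2.N2=(alive,v0) N2.N3=(alive,v0) | N0.N0=(alive,v0) N0.N1=(alive,v0) N0.N2=(alive,v0) N0.N3=(alive,v0)
Op 2: gossip N0<->N2 -> N0.N0=(alive,v0) N0.N1=(alive,v0) N0.N2=(alive,v0) N0.N3=(alive,v0) | N2.N0=(alive,v0) N2.N1=(alive,v0) N2.N2=(alive,v0) N2.N3=(alive,v0)
Op 3: N0 marks N2=suspect -> (suspect,v1)
Op 4: N2 marks N1=dead -> (dead,v1)
Op 5: gossip N1<->N3 -> N1.N0=(alive,v0) N1.N1=(alive,v0) N1.N2=(alive,v0) N1.N3=(alive,v0) | N3.N0=(alive,v0) N3.N1=(alive,v0) N3.N2=(alive,v0) N3.N3=(alive,v0)
Op 6: N0 marks N3=alive -> (alive,v1)
Op 7: gossip N0<->N2 -> N0.N0=(alive,v0) N0.N1=(dead,v1) N0.N2=(suspect,v1) N0.N3=(alive,v1) | N2.N0=(alive,v0) N2.N1=(dead,v1) N2.N2=(suspect,v1) N2.N3=(alive,v1)
Op 8: gossip N3<->N2 -> N3.N0=(alive,v0) N3.N1=(dead,v1) N3.N2=(suspect,v1) N3.N3=(alive,v1) | N2.N0=(alive,v0) N2.N1=(dead,v1) N2.N2=(suspect,v1) N2.N3=(alive,v1)
Op 9: gossip N3<->N2 -> N3.N0=(alive,v0) N3.N1=(dead,v1) N3.N2=(suspect,v1) N3.N3=(alive,v1) | N2.N0=(alive,v0) N2.N1=(dead,v1) N2.N2=(suspect,v1) N2.N3=(alive,v1)
Op 10: gossip N3<->N1 -> N3.N0=(alive,v0) N3.N1=(dead,v1) N3.N2=(suspect,v1) N3.N3=(alive,v1) | N1.N0=(alive,v0) N1.N1=(dead,v1) N1.N2=(suspect,v1) N1.N3=(alive,v1)
Op 11: N1 marks N0=dead -> (dead,v1)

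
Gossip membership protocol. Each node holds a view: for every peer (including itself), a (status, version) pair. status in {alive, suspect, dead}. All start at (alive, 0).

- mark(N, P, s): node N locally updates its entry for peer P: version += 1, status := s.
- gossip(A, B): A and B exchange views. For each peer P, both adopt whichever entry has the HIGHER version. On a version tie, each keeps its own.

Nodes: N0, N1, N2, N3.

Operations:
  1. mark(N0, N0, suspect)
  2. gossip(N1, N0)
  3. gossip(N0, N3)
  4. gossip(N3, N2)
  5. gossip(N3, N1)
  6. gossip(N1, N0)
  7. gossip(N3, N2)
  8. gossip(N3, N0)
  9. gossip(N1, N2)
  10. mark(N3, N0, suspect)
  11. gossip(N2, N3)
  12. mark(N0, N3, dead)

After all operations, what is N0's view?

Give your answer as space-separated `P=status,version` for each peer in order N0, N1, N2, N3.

Op 1: N0 marks N0=suspect -> (suspect,v1)
Op 2: gossip N1<->N0 -> N1.N0=(suspect,v1) N1.N1=(alive,v0) N1.N2=(alive,v0) N1.N3=(alive,v0) | N0.N0=(suspect,v1) N0.N1=(alive,v0) N0.N2=(alive,v0) N0.N3=(alive,v0)
Op 3: gossip N0<->N3 -> N0.N0=(suspect,v1) N0.N1=(alive,v0) N0.N2=(alive,v0) N0.N3=(alive,v0) | N3.N0=(suspect,v1) N3.N1=(alive,v0) N3.N2=(alive,v0) N3.N3=(alive,v0)
Op 4: gossip N3<->N2 -> N3.N0=(suspect,v1) N3.N1=(alive,v0) N3.N2=(alive,v0) N3.N3=(alive,v0) | N2.N0=(suspect,v1) N2.N1=(alive,v0) N2.N2=(alive,v0) N2.N3=(alive,v0)
Op 5: gossip N3<->N1 -> N3.N0=(suspect,v1) N3.N1=(alive,v0) N3.N2=(alive,v0) N3.N3=(alive,v0) | N1.N0=(suspect,v1) N1.N1=(alive,v0) N1.N2=(alive,v0) N1.N3=(alive,v0)
Op 6: gossip N1<->N0 -> N1.N0=(suspect,v1) N1.N1=(alive,v0) N1.N2=(alive,v0) N1.N3=(alive,v0) | N0.N0=(suspect,v1) N0.N1=(alive,v0) N0.N2=(alive,v0) N0.N3=(alive,v0)
Op 7: gossip N3<->N2 -> N3.N0=(suspect,v1) N3.N1=(alive,v0) N3.N2=(alive,v0) N3.N3=(alive,v0) | N2.N0=(suspect,v1) N2.N1=(alive,v0) N2.N2=(alive,v0) N2.N3=(alive,v0)
Op 8: gossip N3<->N0 -> N3.N0=(suspect,v1) N3.N1=(alive,v0) N3.N2=(alive,v0) N3.N3=(alive,v0) | N0.N0=(suspect,v1) N0.N1=(alive,v0) N0.N2=(alive,v0) N0.N3=(alive,v0)
Op 9: gossip N1<->N2 -> N1.N0=(suspect,v1) N1.N1=(alive,v0) N1.N2=(alive,v0) N1.N3=(alive,v0) | N2.N0=(suspect,v1) N2.N1=(alive,v0) N2.N2=(alive,v0) N2.N3=(alive,v0)
Op 10: N3 marks N0=suspect -> (suspect,v2)
Op 11: gossip N2<->N3 -> N2.N0=(suspect,v2) N2.N1=(alive,v0) N2.N2=(alive,v0) N2.N3=(alive,v0) | N3.N0=(suspect,v2) N3.N1=(alive,v0) N3.N2=(alive,v0) N3.N3=(alive,v0)
Op 12: N0 marks N3=dead -> (dead,v1)

Answer: N0=suspect,1 N1=alive,0 N2=alive,0 N3=dead,1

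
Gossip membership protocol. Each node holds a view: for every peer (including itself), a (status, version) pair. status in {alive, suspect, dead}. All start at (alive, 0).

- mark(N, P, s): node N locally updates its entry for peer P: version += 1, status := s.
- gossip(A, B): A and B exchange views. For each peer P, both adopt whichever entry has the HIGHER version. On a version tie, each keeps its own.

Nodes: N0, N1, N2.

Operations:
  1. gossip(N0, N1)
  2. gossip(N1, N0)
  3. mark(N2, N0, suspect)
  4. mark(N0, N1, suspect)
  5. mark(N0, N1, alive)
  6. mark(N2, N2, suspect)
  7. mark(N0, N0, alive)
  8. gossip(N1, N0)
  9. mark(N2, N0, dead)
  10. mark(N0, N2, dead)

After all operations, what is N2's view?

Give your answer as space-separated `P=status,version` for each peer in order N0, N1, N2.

Answer: N0=dead,2 N1=alive,0 N2=suspect,1

Derivation:
Op 1: gossip N0<->N1 -> N0.N0=(alive,v0) N0.N1=(alive,v0) N0.N2=(alive,v0) | N1.N0=(alive,v0) N1.N1=(alive,v0) N1.N2=(alive,v0)
Op 2: gossip N1<->N0 -> N1.N0=(alive,v0) N1.N1=(alive,v0) N1.N2=(alive,v0) | N0.N0=(alive,v0) N0.N1=(alive,v0) N0.N2=(alive,v0)
Op 3: N2 marks N0=suspect -> (suspect,v1)
Op 4: N0 marks N1=suspect -> (suspect,v1)
Op 5: N0 marks N1=alive -> (alive,v2)
Op 6: N2 marks N2=suspect -> (suspect,v1)
Op 7: N0 marks N0=alive -> (alive,v1)
Op 8: gossip N1<->N0 -> N1.N0=(alive,v1) N1.N1=(alive,v2) N1.N2=(alive,v0) | N0.N0=(alive,v1) N0.N1=(alive,v2) N0.N2=(alive,v0)
Op 9: N2 marks N0=dead -> (dead,v2)
Op 10: N0 marks N2=dead -> (dead,v1)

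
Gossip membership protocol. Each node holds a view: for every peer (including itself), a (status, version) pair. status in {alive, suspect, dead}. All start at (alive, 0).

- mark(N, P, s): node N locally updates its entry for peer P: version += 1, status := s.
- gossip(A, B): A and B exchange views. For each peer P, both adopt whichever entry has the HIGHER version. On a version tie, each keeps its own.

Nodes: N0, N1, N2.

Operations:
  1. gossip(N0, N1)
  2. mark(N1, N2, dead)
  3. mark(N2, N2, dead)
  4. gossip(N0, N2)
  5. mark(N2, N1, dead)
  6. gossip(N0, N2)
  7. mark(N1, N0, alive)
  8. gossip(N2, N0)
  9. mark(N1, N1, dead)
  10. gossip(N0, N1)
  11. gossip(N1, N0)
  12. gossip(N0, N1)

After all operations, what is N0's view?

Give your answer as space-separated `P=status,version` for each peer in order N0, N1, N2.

Op 1: gossip N0<->N1 -> N0.N0=(alive,v0) N0.N1=(alive,v0) N0.N2=(alive,v0) | N1.N0=(alive,v0) N1.N1=(alive,v0) N1.N2=(alive,v0)
Op 2: N1 marks N2=dead -> (dead,v1)
Op 3: N2 marks N2=dead -> (dead,v1)
Op 4: gossip N0<->N2 -> N0.N0=(alive,v0) N0.N1=(alive,v0) N0.N2=(dead,v1) | N2.N0=(alive,v0) N2.N1=(alive,v0) N2.N2=(dead,v1)
Op 5: N2 marks N1=dead -> (dead,v1)
Op 6: gossip N0<->N2 -> N0.N0=(alive,v0) N0.N1=(dead,v1) N0.N2=(dead,v1) | N2.N0=(alive,v0) N2.N1=(dead,v1) N2.N2=(dead,v1)
Op 7: N1 marks N0=alive -> (alive,v1)
Op 8: gossip N2<->N0 -> N2.N0=(alive,v0) N2.N1=(dead,v1) N2.N2=(dead,v1) | N0.N0=(alive,v0) N0.N1=(dead,v1) N0.N2=(dead,v1)
Op 9: N1 marks N1=dead -> (dead,v1)
Op 10: gossip N0<->N1 -> N0.N0=(alive,v1) N0.N1=(dead,v1) N0.N2=(dead,v1) | N1.N0=(alive,v1) N1.N1=(dead,v1) N1.N2=(dead,v1)
Op 11: gossip N1<->N0 -> N1.N0=(alive,v1) N1.N1=(dead,v1) N1.N2=(dead,v1) | N0.N0=(alive,v1) N0.N1=(dead,v1) N0.N2=(dead,v1)
Op 12: gossip N0<->N1 -> N0.N0=(alive,v1) N0.N1=(dead,v1) N0.N2=(dead,v1) | N1.N0=(alive,v1) N1.N1=(dead,v1) N1.N2=(dead,v1)

Answer: N0=alive,1 N1=dead,1 N2=dead,1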